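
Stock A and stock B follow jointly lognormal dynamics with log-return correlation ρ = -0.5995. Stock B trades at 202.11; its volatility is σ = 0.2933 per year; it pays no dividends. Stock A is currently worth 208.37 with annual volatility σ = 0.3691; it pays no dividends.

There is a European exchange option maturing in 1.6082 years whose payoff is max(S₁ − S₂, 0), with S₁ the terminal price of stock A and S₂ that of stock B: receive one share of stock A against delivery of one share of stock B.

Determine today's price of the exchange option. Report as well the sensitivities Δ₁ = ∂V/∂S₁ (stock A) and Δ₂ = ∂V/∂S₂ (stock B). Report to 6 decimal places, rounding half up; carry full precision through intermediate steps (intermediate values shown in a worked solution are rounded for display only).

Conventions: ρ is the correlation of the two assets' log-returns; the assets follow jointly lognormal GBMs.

σ_eff = √(σ₁² + σ₂² − 2ρσ₁σ₂) = √(0.3691² + 0.2933² − 2·-0.5995·0.3691·0.2933) = 0.593346
d₁ = (ln(S₁/S₂) + (q₂ − q₁ + σ_eff²/2)T) / (σ_eff√T) = (ln(208.37/202.11) + (0.0 − 0.0 + 0.176030)·1.6082) / 0.752451 = 0.416764
d₂ = d₁ − σ_eff√T = 0.416764 − 0.752451 = -0.335687
N(d₁) = 0.661575,  N(d₂) = 0.368553
V = S₁·e^{−q₁T}·N(d₁) − S₂·e^{−q₂T}·N(d₂) = 137.852280 − 74.488334 = 63.363946
Key observation: r never enters — measured in units of stock B, the claim is a call on S₁/S₂ struck at 1, so only the dividend yields and σ_eff matter.
Δ₁ = e^{−q₁T}·N(d₁) = 0.661575;  Δ₂ = −e^{−q₂T}·N(d₂) = -0.368553

exchange price = 63.363946
Δ1 = 0.661575
Δ2 = -0.368553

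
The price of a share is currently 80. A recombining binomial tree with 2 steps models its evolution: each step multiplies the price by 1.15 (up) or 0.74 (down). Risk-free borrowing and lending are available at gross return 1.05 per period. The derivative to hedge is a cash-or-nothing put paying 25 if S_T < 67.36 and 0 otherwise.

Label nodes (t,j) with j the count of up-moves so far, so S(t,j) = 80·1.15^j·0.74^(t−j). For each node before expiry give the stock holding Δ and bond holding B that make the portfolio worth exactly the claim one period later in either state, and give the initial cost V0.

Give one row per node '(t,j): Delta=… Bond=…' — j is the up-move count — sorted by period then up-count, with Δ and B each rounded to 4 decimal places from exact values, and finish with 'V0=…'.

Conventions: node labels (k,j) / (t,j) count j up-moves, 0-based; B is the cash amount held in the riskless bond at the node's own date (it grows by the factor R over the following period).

(0,0): Delta=-0.1770 Bond=15.5128
(1,0): Delta=-1.0300 Bond=66.7828
(1,1): Delta=0.0000 Bond=0.0000
V0=1.3489

No-arbitrage ⇒ martingale measure with p* = (R−d)/(u−d) = 0.7561.
Payoffs at expiry: V(2,0)=25.0000, V(2,1)=0.0000, V(2,2)=0.0000
Node (1,0) S=59.2000: V=(p*·0.0000+(1−p*)·25.0000)/1.05=5.8072; Δ=(0.0000−25.0000)/(68.0800−43.8080)=-1.0300; B=V−Δ·S=66.7828
Node (1,1) S=92.0000: V=(p*·0.0000+(1−p*)·0.0000)/1.05=0.0000; Δ=(0.0000−0.0000)/(105.8000−68.0800)=0.0000; B=V−Δ·S=0.0000
Node (0,0) S=80.0000: V=(p*·0.0000+(1−p*)·5.8072)/1.05=1.3489; Δ=(0.0000−5.8072)/(92.0000−59.2000)=-0.1770; B=V−Δ·S=15.5128
Sanity check at the root: Δ(0,0)·S0 + B(0,0) reproduces V0 = 1.3489.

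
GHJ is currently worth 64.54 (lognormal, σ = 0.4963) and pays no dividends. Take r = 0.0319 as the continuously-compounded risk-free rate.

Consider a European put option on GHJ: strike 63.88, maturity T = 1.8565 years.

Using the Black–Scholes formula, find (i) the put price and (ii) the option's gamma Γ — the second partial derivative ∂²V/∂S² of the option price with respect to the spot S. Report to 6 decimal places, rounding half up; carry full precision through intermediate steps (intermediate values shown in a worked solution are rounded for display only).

price = 14.428774
Γ = 0.008294

σ√T = 0.4963·√1.8565 = 0.676226
d₁ = (ln(S/K) + (r+σ²/2)T) / (σ√T) = (ln(64.54/63.88) + (0.0319+0.4963²/2)·1.8565) / 0.676226 = (0.010279 + 0.287863) / 0.676226 = 0.440891
d₂ = d₁ − σ√T = 0.440891 − 0.676226 = -0.235335
e^{−rT} = 0.942497
N(−d₁) = 0.329646,  N(−d₂) = 0.593026
Put price V = K·e^{−rT}·N(−d₂) − S·N(−d₁) = 35.704124 − 21.275349 = 14.428774
φ(d₁) = (1/√(2π))·e^{−d₁²/2} = 0.361993
Γ = φ(d₁) / (S·σ·√T) = 0.008294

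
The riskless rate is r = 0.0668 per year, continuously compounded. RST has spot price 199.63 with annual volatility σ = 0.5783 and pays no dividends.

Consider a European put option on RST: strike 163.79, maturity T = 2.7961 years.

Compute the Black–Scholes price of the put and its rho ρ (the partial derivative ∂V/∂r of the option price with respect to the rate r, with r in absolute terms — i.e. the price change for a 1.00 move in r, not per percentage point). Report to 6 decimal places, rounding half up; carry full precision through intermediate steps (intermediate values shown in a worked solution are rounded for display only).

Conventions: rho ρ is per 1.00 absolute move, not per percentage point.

σ√T = 0.5783·√2.7961 = 0.967007
d₁ = (ln(S/K) + (r+σ²/2)T) / (σ√T) = (ln(199.63/163.79) + (0.0668+0.5783²/2)·2.7961) / 0.967007 = (0.197881 + 0.654331) / 0.967007 = 0.881288
d₂ = d₁ − σ√T = 0.881288 − 0.967007 = -0.085719
e^{−rT} = 0.829627
N(−d₁) = 0.189081,  N(−d₂) = 0.534155
Put price V = K·e^{−rT}·N(−d₂) − S·N(−d₁) = 72.583439 − 37.746258 = 34.837181
ρ = −K·T·e^{−rT}·N(−d₂) = -202.950555

price = 34.837181
ρ = -202.950555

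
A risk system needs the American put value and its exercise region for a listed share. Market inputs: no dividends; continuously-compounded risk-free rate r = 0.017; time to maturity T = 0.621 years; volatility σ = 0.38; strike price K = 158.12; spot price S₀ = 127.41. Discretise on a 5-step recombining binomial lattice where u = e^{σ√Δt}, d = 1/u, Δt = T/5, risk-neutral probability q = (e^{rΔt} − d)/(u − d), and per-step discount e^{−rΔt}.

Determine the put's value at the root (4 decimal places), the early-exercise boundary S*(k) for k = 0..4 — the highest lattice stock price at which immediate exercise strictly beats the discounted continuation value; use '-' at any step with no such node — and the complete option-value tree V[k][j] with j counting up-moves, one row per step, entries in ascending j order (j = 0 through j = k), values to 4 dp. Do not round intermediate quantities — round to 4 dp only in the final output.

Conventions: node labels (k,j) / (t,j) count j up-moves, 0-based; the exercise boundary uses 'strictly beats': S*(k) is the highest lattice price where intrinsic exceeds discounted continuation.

price = 35.9720
boundary = - - 97.4726 111.4405 127.4100
tree:
35.9720
47.7001 23.1404
60.6474 33.5702 11.6898
72.8646 46.6795 19.1978 3.4249
83.5505 60.6474 30.7100 6.5305 0.0000
92.8970 72.8646 46.6795 12.4520 0.0000 0.0000

Δt=0.12420  u=1.14330  d=0.87466  q=0.47444  discount=0.99789
step 5 (expiry): payoffs max(K−S,0) = 92.8970 72.8646 46.6795 12.4520 0.0000 0.0000
step 4: (k=4,j=0): S=74.5695, K−S=83.5505, hold=83.2170 ⇒ V=83.5505 exercise | (k=4,j=1): S=97.4726, K−S=60.6474, hold=60.3139 ⇒ V=60.6474 exercise | (k=4,j=2): S=127.4100, K−S=30.7100, hold=30.3765 ⇒ V=30.7100 exercise | (k=4,j=3): S=166.5423, K−S=0.0000, hold=6.5305 ⇒ V=6.5305 continue | (k=4,j=4): S=217.6937, K−S=0.0000, hold=0.0000 ⇒ V=0.0000 continue  boundary S*=127.4100
step 3: (k=3,j=0): S=85.2554, K−S=72.8646, hold=72.5311 ⇒ V=72.8646 exercise | (k=3,j=1): S=111.4405, K−S=46.6795, hold=46.3460 ⇒ V=46.6795 exercise | (k=3,j=2): S=145.6680, K−S=12.4520, hold=19.1978 ⇒ V=19.1978 continue | (k=3,j=3): S=190.4080, K−S=0.0000, hold=3.4249 ⇒ V=3.4249 continue  boundary S*=111.4405
step 2: (k=2,j=0): S=97.4726, K−S=60.6474, hold=60.3139 ⇒ V=60.6474 exercise | (k=2,j=1): S=127.4100, K−S=30.7100, hold=33.5702 ⇒ V=33.5702 continue | (k=2,j=2): S=166.5423, K−S=0.0000, hold=11.6898 ⇒ V=11.6898 continue  boundary S*=97.4726
step 1: (k=1,j=0): S=111.4405, K−S=46.6795, hold=47.7001 ⇒ V=47.7001 continue | (k=1,j=1): S=145.6680, K−S=12.4520, hold=23.1404 ⇒ V=23.1404 continue  boundary S*=-
step 0: (k=0,j=0): S=127.4100, K−S=30.7100, hold=35.9720 ⇒ V=35.9720 continue  boundary S*=-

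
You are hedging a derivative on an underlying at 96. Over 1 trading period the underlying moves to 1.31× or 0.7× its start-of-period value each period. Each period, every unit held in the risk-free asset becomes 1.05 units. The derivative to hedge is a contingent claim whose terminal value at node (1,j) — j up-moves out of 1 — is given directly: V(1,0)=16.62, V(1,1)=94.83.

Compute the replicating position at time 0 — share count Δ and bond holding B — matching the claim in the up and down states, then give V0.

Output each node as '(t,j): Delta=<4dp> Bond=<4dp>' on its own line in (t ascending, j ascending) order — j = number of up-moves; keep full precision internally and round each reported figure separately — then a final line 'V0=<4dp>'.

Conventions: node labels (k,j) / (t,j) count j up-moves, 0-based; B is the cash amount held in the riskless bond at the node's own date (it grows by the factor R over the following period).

(0,0): Delta=1.3356 Bond=-69.6468
V0=58.5663

Under the risk-neutral measure, an up-move has probability p* = (R−d)/(u−d) = 0.5738 and values discount at R = 1.05.
Payoffs at expiry: V(1,0)=16.6200, V(1,1)=94.8300
(0,0): S=96.0000. Δ = (V_up−V_dn)/(S_up−S_dn) = (94.8300−16.6200)/(125.7600−67.2000) = 1.3356. V = [p*·94.8300 + (1−p*)·16.6200]/1.05 = 58.5663. B = V − Δ·S = -69.6468.
Check: Δ(0,0)·S0 + B(0,0) = 58.5663 = V0.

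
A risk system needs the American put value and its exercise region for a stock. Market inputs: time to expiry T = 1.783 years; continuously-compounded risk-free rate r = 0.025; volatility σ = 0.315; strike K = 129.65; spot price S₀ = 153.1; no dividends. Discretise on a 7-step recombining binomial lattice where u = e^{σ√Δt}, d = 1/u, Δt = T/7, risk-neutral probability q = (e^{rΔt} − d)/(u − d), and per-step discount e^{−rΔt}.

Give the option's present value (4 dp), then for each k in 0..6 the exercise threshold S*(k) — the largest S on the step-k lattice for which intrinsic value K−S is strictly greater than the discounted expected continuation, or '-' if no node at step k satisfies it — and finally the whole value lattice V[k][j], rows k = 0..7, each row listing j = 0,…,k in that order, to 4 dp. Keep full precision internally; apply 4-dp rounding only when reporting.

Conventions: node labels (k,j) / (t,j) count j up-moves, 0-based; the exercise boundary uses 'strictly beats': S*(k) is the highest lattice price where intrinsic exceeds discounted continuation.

Δt=0.25471, u=1.17231, d=0.85302, q=0.48035, disc=e^(-rΔt)=0.99365
k=7 terminal: V=max(K-S,0) → 79.3379 60.5053 34.6234 0.0000 0.0000 0.0000 0.0000 0.0000
k=6: j=0 S=58.9814 intr=70.6686 cont=69.8456 V=70.6686[EX]; j=1 S=81.0591 intr=48.5909 cont=47.7679 V=48.5909[EX]; j=2 S=111.4009 intr=18.2491 cont=17.8780 V=18.2491[EX]; j=3 S=153.1000 intr=0.0000 cont=0.0000 V=0.0000[hold]; j=4 S=210.4078 intr=0.0000 cont=0.0000 V=0.0000[hold]; j=5 S=289.1668 intr=0.0000 cont=0.0000 V=0.0000[hold]; j=6 S=397.4065 intr=0.0000 cont=0.0000 V=0.0000[hold]  S*(6)=111.4009
k=5: j=0 S=69.1447 intr=60.5053 cont=59.6824 V=60.5053[EX]; j=1 S=95.0266 intr=34.6234 cont=33.8004 V=34.6234[EX]; j=2 S=130.5966 intr=0.0000 cont=9.4230 V=9.4230[hold]; j=3 S=179.4810 intr=0.0000 cont=0.0000 V=0.0000[hold]; j=4 S=246.6636 intr=0.0000 cont=0.0000 V=0.0000[hold]; j=5 S=338.9937 intr=0.0000 cont=0.0000 V=0.0000[hold]  S*(5)=95.0266
k=4: j=0 S=81.0591 intr=48.5909 cont=47.7679 V=48.5909[EX]; j=1 S=111.4009 intr=18.2491 cont=22.3756 V=22.3756[hold]; j=2 S=153.1000 intr=0.0000 cont=4.8656 V=4.8656[hold]; j=3 S=210.4078 intr=0.0000 cont=0.0000 V=0.0000[hold]; j=4 S=289.1668 intr=0.0000 cont=0.0000 V=0.0000[hold]  S*(4)=81.0591
k=3: j=0 S=95.0266 intr=34.6234 cont=35.7699 V=35.7699[hold]; j=1 S=130.5966 intr=0.0000 cont=13.8761 V=13.8761[hold]; j=2 S=179.4810 intr=0.0000 cont=2.5124 V=2.5124[hold]; j=3 S=246.6636 intr=0.0000 cont=0.0000 V=0.0000[hold]  S*(3)=-
k=2: j=0 S=111.4009 intr=18.2491 cont=25.0930 V=25.0930[hold]; j=1 S=153.1000 intr=0.0000 cont=8.3642 V=8.3642[hold]; j=2 S=210.4078 intr=0.0000 cont=1.2973 V=1.2973[hold]  S*(2)=-
k=1: j=0 S=130.5966 intr=0.0000 cont=16.9491 V=16.9491[hold]; j=1 S=179.4810 intr=0.0000 cont=4.9381 V=4.9381[hold]  S*(1)=-
k=0: j=0 S=153.1000 intr=0.0000 cont=11.1087 V=11.1087[hold]  S*(0)=-

price = 11.1087
boundary = - - - - 81.0591 95.0266 111.4009
tree:
11.1087
16.9491 4.9381
25.0930 8.3642 1.2973
35.7699 13.8761 2.5124 0.0000
48.5909 22.3756 4.8656 0.0000 0.0000
60.5053 34.6234 9.4230 0.0000 0.0000 0.0000
70.6686 48.5909 18.2491 0.0000 0.0000 0.0000 0.0000
79.3379 60.5053 34.6234 0.0000 0.0000 0.0000 0.0000 0.0000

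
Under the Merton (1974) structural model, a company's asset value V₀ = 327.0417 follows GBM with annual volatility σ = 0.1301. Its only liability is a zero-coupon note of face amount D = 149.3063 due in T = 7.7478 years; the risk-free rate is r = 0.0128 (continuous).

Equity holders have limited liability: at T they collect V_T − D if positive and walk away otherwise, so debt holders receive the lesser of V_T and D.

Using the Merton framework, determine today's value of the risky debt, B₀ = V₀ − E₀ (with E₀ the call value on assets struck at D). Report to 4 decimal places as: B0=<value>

With assets at 327.0417 and a single debt payment of 149.3063 at 7.7478 years:
d₁ = [ln(V₀/D) + (r + σ²/2)T] / (σ√T)
   = [ln(327.0417/149.3063) + (0.0128 + 0.5·0.1301²)·7.7478] / (0.1301·√7.7478)
   = [0.784088 + 0.164742] / 0.362132 = 2.620122
d₂ = d₁ − σ√T = 2.620122 − 0.362132 = 2.257991
N(d₁) = 0.995605,  N(d₂) = 0.988027,  e^(−rT) = 0.905587
E₀ = V₀·N(d₁) − D·e^(−rT)·N(d₂)
   = 327.0417·0.995605 − 149.3063·0.905587·0.988027 = 192.013409
B₀ = V₀ − E₀ = 327.0417 − 192.013409 = 135.028291

B0=135.0283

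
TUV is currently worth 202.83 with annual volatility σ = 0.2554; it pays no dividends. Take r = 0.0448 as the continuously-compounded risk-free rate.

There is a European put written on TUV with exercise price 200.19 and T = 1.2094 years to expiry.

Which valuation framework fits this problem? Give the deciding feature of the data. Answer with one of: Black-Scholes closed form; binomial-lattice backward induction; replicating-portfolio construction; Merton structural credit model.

framework: Black-Scholes closed form

Key observation: the strike-200.19 put on TUV is European-exercise on a continuously-modelled lognormal underlying, so its value is a single closed-form evaluation.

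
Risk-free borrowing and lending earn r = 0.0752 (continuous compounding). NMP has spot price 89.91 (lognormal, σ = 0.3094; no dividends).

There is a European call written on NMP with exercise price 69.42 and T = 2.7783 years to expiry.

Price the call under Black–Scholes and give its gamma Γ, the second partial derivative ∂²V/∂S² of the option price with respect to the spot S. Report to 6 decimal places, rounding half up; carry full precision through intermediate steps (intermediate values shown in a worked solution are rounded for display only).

σ√T = 0.3094·√2.7783 = 0.515715
d₁ = (ln(S/K) + (r+σ²/2)T) / (σ√T) = (ln(89.91/69.42) + (0.0752+0.3094²/2)·2.7783) / 0.515715 = (0.258634 + 0.341909) / 0.515715 = 1.164487
d₂ = d₁ − σ√T = 1.164487 − 0.515715 = 0.648771
e^{−rT} = 0.811454
N(d₁) = 0.877887,  N(d₂) = 0.741757
Call price V = S·N(d₁) − K·e^{−rT}·N(d₂) = 78.930781 − 41.783988 = 37.146793
φ(d₁) = (1/√(2π))·e^{−d₁²/2} = 0.202513
Γ = φ(d₁) / (S·σ·√T) = 0.004368

price = 37.146793
Γ = 0.004368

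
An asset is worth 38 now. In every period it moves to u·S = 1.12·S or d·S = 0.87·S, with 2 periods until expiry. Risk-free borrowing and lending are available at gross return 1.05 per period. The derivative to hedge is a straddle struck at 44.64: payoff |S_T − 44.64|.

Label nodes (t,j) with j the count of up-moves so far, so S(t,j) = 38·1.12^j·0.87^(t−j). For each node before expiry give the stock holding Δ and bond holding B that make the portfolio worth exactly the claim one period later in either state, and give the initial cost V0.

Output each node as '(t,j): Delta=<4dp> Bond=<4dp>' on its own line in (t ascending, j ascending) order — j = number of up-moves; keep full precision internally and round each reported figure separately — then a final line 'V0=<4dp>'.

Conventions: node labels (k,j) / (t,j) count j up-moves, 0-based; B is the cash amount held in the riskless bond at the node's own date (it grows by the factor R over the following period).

No-arbitrage ⇒ martingale measure with p* = (R−d)/(u−d) = 0.7200.
Payoffs at expiry: V(2,0)=15.8778, V(2,1)=7.6128, V(2,2)=3.0272
Node (1,0) S=33.0600: V=(p*·7.6128+(1−p*)·15.8778)/1.05=9.4543; Δ=(7.6128−15.8778)/(37.0272−28.7622)=-1.0000; B=V−Δ·S=42.5143
Node (1,1) S=42.5600: V=(p*·3.0272+(1−p*)·7.6128)/1.05=4.1059; Δ=(3.0272−7.6128)/(47.6672−37.0272)=-0.4310; B=V−Δ·S=22.4483
Node (0,0) S=38.0000: V=(p*·4.1059+(1−p*)·9.4543)/1.05=5.3366; Δ=(4.1059−9.4543)/(42.5600−33.0600)=-0.5630; B=V−Δ·S=26.7302
Verification: the root portfolio costs Δ(0,0)·S0 + B(0,0) = 5.3366, matching V0.

(0,0): Delta=-0.5630 Bond=26.7302
(1,0): Delta=-1.0000 Bond=42.5143
(1,1): Delta=-0.4310 Bond=22.4483
V0=5.3366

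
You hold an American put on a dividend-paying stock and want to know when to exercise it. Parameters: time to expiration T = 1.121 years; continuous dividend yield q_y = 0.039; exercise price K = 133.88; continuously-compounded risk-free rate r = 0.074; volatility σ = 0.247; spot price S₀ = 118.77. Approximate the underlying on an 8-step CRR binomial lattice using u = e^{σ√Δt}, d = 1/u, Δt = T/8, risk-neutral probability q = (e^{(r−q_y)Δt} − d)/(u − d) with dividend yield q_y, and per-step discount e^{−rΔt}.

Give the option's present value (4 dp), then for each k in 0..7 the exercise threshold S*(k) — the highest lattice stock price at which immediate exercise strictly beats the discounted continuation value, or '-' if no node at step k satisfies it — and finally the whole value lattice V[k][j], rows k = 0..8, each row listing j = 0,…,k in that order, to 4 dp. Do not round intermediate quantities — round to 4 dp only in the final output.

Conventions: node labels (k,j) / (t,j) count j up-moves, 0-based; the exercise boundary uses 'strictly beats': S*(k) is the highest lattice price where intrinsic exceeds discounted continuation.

params: Δt=0.14012 u=1.09687 d=0.91169 q=0.50345 e^(-rΔt)=0.98968
t_8 payoffs: 77.1951 65.6811 51.8284 35.1619 15.1100 0.0000 0.0000 0.0000 0.0000
t_7: node(7,0) S=62.1759 payoff=71.7041 vs cont=70.6619 → 71.7041 [stop]  node(7,1) S=74.8052 payoff=59.0748 vs cont=58.1014 → 59.0748 [stop]  node(7,2) S=89.9999 payoff=43.8801 vs cont=42.9896 → 43.8801 [stop]  node(7,3) S=108.2809 payoff=25.5991 vs cont=24.8082 → 25.5991 [stop]  node(7,4) S=130.2752 payoff=3.6048 vs cont=7.4255 → 7.4255 [wait]  node(7,5) S=156.7370 payoff=0.0000 vs cont=0.0000 → 0.0000 [wait]  node(7,6) S=188.5739 payoff=0.0000 vs cont=0.0000 → 0.0000 [wait]  node(7,7) S=226.8775 payoff=0.0000 vs cont=0.0000 → 0.0000 [wait]  ⇒ S*(7)=108.2809
t_6: node(6,0) S=68.1989 payoff=65.6811 vs cont=64.6718 → 65.6811 [stop]  node(6,1) S=82.0516 payoff=51.8284 vs cont=50.8945 → 51.8284 [stop]  node(6,2) S=98.7181 payoff=35.1619 vs cont=34.3188 → 35.1619 [stop]  node(6,3) S=118.7700 payoff=15.1100 vs cont=16.2799 → 16.2799 [wait]  node(6,4) S=142.8949 payoff=0.0000 vs cont=3.6491 → 3.6491 [wait]  node(6,5) S=171.9201 payoff=0.0000 vs cont=0.0000 → 0.0000 [wait]  node(6,6) S=206.8409 payoff=0.0000 vs cont=0.0000 → 0.0000 [wait]  ⇒ S*(6)=98.7181
t_5: node(5,0) S=74.8052 payoff=59.0748 vs cont=58.1014 → 59.0748 [stop]  node(5,1) S=89.9999 payoff=43.8801 vs cont=42.9896 → 43.8801 [stop]  node(5,2) S=108.2809 payoff=25.5991 vs cont=25.3911 → 25.5991 [stop]  node(5,3) S=130.2752 payoff=3.6048 vs cont=9.8186 → 9.8186 [wait]  node(5,4) S=156.7370 payoff=0.0000 vs cont=1.7933 → 1.7933 [wait]  node(5,5) S=188.5739 payoff=0.0000 vs cont=0.0000 → 0.0000 [wait]  ⇒ S*(5)=108.2809
t_4: node(4,0) S=82.0516 payoff=51.8284 vs cont=50.8945 → 51.8284 [stop]  node(4,1) S=98.7181 payoff=35.1619 vs cont=34.3188 → 35.1619 [stop]  node(4,2) S=118.7700 payoff=15.1100 vs cont=17.4723 → 17.4723 [wait]  node(4,3) S=142.8949 payoff=0.0000 vs cont=5.7186 → 5.7186 [wait]  node(4,4) S=171.9201 payoff=0.0000 vs cont=0.8813 → 0.8813 [wait]  ⇒ S*(4)=98.7181
t_3: node(3,0) S=89.9999 payoff=43.8801 vs cont=42.9896 → 43.8801 [stop]  node(3,1) S=108.2809 payoff=25.5991 vs cont=25.9852 → 25.9852 [wait]  node(3,2) S=130.2752 payoff=3.6048 vs cont=11.4357 → 11.4357 [wait]  node(3,3) S=156.7370 payoff=0.0000 vs cont=3.2494 → 3.2494 [wait]  ⇒ S*(3)=89.9999
t_2: node(2,0) S=98.7181 payoff=35.1619 vs cont=34.5112 → 35.1619 [stop]  node(2,1) S=118.7700 payoff=15.1100 vs cont=18.4678 → 18.4678 [wait]  node(2,2) S=142.8949 payoff=0.0000 vs cont=7.2388 → 7.2388 [wait]  ⇒ S*(2)=98.7181
t_1: node(1,0) S=108.2809 payoff=25.5991 vs cont=26.4812 → 26.4812 [wait]  node(1,1) S=130.2752 payoff=3.6048 vs cont=12.6824 → 12.6824 [wait]  ⇒ S*(1)=-
t_0: node(0,0) S=118.7700 payoff=15.1100 vs cont=19.3327 → 19.3327 [wait]  ⇒ S*(0)=-

price = 19.3327
boundary = - - 98.7181 89.9999 98.7181 108.2809 98.7181 108.2809
tree:
19.3327
26.4812 12.6824
35.1619 18.4678 7.2388
43.8801 25.9852 11.4357 3.2494
51.8284 35.1619 17.4723 5.7186 0.8813
59.0748 43.8801 25.5991 9.8186 1.7933 0.0000
65.6811 51.8284 35.1619 16.2799 3.6491 0.0000 0.0000
71.7041 59.0748 43.8801 25.5991 7.4255 0.0000 0.0000 0.0000
77.1951 65.6811 51.8284 35.1619 15.1100 0.0000 0.0000 0.0000 0.0000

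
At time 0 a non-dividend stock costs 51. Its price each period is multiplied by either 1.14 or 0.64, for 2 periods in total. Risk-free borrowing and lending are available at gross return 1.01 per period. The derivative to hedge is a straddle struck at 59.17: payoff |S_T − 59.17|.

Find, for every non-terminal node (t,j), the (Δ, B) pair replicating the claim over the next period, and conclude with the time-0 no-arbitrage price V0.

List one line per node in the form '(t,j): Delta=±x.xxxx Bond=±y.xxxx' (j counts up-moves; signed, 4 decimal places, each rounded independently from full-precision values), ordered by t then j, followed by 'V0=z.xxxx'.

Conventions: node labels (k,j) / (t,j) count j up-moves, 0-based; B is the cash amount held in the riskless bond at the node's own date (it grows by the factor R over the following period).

Since d<R<u, set p* = (R−d)/(u−d) = 0.7400; price each node as the discounted p*-expectation of its children.
Terminal payoffs: V(2,0)=38.2804, V(2,1)=21.9604, V(2,2)=7.1096
Node (1,0) S=32.6400: V=(p*·21.9604+(1−p*)·38.2804)/1.01=25.9442; Δ=(21.9604−38.2804)/(37.2096−20.8896)=-1.0000; B=V−Δ·S=58.5842
Node (1,1) S=58.1400: V=(p*·7.1096+(1−p*)·21.9604)/1.01=10.8622; Δ=(7.1096−21.9604)/(66.2796−37.2096)=-0.5109; B=V−Δ·S=40.5638
Node (0,0) S=51.0000: V=(p*·10.8622+(1−p*)·25.9442)/1.01=14.6371; Δ=(10.8622−25.9442)/(58.1400−32.6400)=-0.5914; B=V−Δ·S=44.8011
Sanity check at the root: Δ(0,0)·S0 + B(0,0) reproduces V0 = 14.6371.

(0,0): Delta=-0.5914 Bond=44.8011
(1,0): Delta=-1.0000 Bond=58.5842
(1,1): Delta=-0.5109 Bond=40.5638
V0=14.6371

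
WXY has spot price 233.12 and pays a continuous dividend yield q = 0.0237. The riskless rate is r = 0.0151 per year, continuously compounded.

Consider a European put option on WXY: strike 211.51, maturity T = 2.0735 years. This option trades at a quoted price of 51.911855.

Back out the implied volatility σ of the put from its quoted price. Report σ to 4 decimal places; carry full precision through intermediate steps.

At σ = 0.5002 the Black–Scholes value reproduces the quote:
σ√T = 0.5002·√2.0735 = 0.720271
d₁ = (ln(S/K) + (r−q+σ²/2)T) / (σ√T) = (ln(233.12/211.51) + (0.0151−0.0237+0.5002²/2)·2.0735) / 0.720271 = (0.097281 + 0.241563) / 0.720271 = 0.470440
d₂ = d₁ − σ√T = 0.470440 − 0.720271 = -0.249831
e^{−rT} = 0.969175
e^{−qT} = 0.952046
N(−d₁) = 0.319020,  N(−d₂) = 0.598641
V = K·e^{−rT}·N(−d₂) − S·e^{−qT}·N(−d₁) = 122.715565 − 70.803710 = 51.911855 (the quoted price), and the Black–Scholes price is strictly increasing in σ, so σ is unique

sigma = 0.5002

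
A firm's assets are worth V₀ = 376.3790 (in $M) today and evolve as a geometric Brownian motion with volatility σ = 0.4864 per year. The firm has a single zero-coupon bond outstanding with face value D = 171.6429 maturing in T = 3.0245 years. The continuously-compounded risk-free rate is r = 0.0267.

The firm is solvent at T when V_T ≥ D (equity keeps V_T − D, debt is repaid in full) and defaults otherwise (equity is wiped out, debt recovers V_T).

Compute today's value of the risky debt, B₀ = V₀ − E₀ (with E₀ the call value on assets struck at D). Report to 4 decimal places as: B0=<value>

B0=142.7958

With assets at 376.3790 and a single debt payment of 171.6429 at 3.0245 years:
d₁ = [ln(V₀/D) + (r + σ²/2)T] / (σ√T)
   = [ln(376.3790/171.6429) + (0.0267 + 0.5·0.4864²)·3.0245] / (0.4864·√3.0245)
   = [0.785180 + 0.438530] / 0.845903 = 1.446633
d₂ = d₁ − σ√T = 1.446633 − 0.845903 = 0.600730
N(d₁) = 0.926000,  N(d₂) = 0.725990,  e^(−rT) = 0.922420
E₀ = V₀·N(d₁) − D·e^(−rT)·N(d₂)
   = 376.3790·0.926000 − 171.6429·0.922420·0.725990 = 233.583209
B₀ = V₀ − E₀ = 376.3790 − 233.583209 = 142.795791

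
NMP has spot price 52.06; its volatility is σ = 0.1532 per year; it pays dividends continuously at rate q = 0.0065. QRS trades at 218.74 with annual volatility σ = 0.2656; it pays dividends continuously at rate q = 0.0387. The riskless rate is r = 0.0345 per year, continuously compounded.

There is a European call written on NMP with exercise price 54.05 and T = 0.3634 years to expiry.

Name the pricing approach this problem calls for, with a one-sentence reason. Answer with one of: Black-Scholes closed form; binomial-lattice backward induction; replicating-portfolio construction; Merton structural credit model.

Key observation: the strike-54.05 call on NMP is European-exercise on a continuously-modelled lognormal underlying, so its value is a single closed-form evaluation.

framework: Black-Scholes closed form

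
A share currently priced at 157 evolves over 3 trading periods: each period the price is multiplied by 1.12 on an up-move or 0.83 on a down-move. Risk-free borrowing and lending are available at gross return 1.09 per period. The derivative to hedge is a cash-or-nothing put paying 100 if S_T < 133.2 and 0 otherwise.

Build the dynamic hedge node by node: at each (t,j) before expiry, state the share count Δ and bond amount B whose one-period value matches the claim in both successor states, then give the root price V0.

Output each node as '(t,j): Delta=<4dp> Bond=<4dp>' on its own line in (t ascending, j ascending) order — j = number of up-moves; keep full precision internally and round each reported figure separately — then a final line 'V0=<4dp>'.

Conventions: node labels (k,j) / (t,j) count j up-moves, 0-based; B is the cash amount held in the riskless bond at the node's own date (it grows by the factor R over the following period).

Under the risk-neutral measure, an up-move has probability p* = (R−d)/(u−d) = 0.8966 and values discount at R = 1.09.
At maturity the claim pays: V(3,0)=100.0000, V(3,1)=100.0000, V(3,2)=0.0000, V(3,3)=0.0000
  t=2,j=0: stock 108.1573 → up 121.1362 (V=100.0000), down 89.7706 (V=100.0000). Price 91.7431; hedge Δ=0.0000, bond B=91.7431.
  t=2,j=1: stock 145.9472 → up 163.4609 (V=0.0000), down 121.1362 (V=100.0000). Price 9.4907; hedge Δ=-2.3627, bond B=354.3183.
  t=2,j=2: stock 196.9408 → up 220.5737 (V=0.0000), down 163.4609 (V=0.0000). Price 0.0000; hedge Δ=0.0000, bond B=0.0000.
  t=1,j=0: stock 130.3100 → up 145.9472 (V=9.4907), down 108.1573 (V=91.7431). Price 16.5133; hedge Δ=-2.1766, bond B=300.1425.
  t=1,j=1: stock 175.8400 → up 196.9408 (V=0.0000), down 145.9472 (V=9.4907). Price 0.9007; hedge Δ=-0.1861, bond B=33.6272.
  t=0,j=0: stock 157.0000 → up 175.8400 (V=0.9007), down 130.3100 (V=16.5133). Price 2.3081; hedge Δ=-0.3429, bond B=56.1447.
Sanity check at the root: Δ(0,0)·S0 + B(0,0) reproduces V0 = 2.3081.

(0,0): Delta=-0.3429 Bond=56.1447
(1,0): Delta=-2.1766 Bond=300.1425
(1,1): Delta=-0.1861 Bond=33.6272
(2,0): Delta=0.0000 Bond=91.7431
(2,1): Delta=-2.3627 Bond=354.3183
(2,2): Delta=0.0000 Bond=0.0000
V0=2.3081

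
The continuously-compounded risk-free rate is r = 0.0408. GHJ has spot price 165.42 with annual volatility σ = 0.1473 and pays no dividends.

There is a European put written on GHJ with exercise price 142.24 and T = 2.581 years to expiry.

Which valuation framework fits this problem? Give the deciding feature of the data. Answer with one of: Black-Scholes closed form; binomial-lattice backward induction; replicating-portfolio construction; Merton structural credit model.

Key observation: with GHJ following a GBM at constant σ and r, the European put struck at 142.24 prices in closed form — nothing here needs a stepwise model or a balance sheet.

framework: Black-Scholes closed form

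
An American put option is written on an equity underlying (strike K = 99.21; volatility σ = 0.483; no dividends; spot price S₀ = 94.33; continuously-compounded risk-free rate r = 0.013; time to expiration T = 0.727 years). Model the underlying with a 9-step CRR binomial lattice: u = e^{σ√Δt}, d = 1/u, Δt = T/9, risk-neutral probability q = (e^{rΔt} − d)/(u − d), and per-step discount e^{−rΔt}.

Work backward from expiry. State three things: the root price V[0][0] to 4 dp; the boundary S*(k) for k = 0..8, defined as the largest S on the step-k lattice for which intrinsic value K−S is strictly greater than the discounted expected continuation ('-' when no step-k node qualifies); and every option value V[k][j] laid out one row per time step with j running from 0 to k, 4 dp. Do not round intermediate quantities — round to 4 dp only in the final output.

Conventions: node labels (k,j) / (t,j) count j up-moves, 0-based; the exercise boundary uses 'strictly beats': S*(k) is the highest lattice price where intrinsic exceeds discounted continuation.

price = 18.1649
boundary = - - - - - 47.4854 54.4726 62.4879 71.6826
tree:
18.1649
23.8132 11.8246
30.3364 16.4973 6.5724
37.4583 22.3587 9.9125 2.8137
44.7501 29.3045 14.5622 4.6820 0.7094
51.7246 36.9712 20.7090 7.6508 1.3387 0.0000
57.8156 44.7374 28.2803 12.2020 2.5264 0.0000 0.0000
63.1252 51.7246 36.7221 18.8069 4.7677 0.0000 0.0000 0.0000
67.7538 57.8156 44.7374 27.5274 8.9974 0.0000 0.0000 0.0000 0.0000
71.7887 63.1252 51.7246 36.7221 16.9797 0.0000 0.0000 0.0000 0.0000 0.0000

params: Δt=0.08078 u=1.14714 d=0.87173 q=0.46955 e^(-rΔt)=0.99895
t_9 payoffs: 71.7887 63.1252 51.7246 36.7221 16.9797 0.0000 0.0000 0.0000 0.0000 0.0000
t_8: node(8,0) S=31.4562 payoff=67.7538 vs cont=67.6497 → 67.7538 [stop]  node(8,1) S=41.3944 payoff=57.8156 vs cont=57.7114 → 57.8156 [stop]  node(8,2) S=54.4726 payoff=44.7374 vs cont=44.6333 → 44.7374 [stop]  node(8,3) S=71.6826 payoff=27.5274 vs cont=27.4233 → 27.5274 [stop]  node(8,4) S=94.3300 payoff=4.8800 vs cont=8.9974 → 8.9974 [wait]  node(8,5) S=124.1326 payoff=0.0000 vs cont=0.0000 → 0.0000 [wait]  node(8,6) S=163.3510 payoff=0.0000 vs cont=0.0000 → 0.0000 [wait]  node(8,7) S=214.9601 payoff=0.0000 vs cont=0.0000 → 0.0000 [wait]  node(8,8) S=282.8745 payoff=0.0000 vs cont=0.0000 → 0.0000 [wait]  ⇒ S*(8)=71.6826
t_7: node(7,0) S=36.0848 payoff=63.1252 vs cont=63.0211 → 63.1252 [stop]  node(7,1) S=47.4854 payoff=51.7246 vs cont=51.6205 → 51.7246 [stop]  node(7,2) S=62.4879 payoff=36.7221 vs cont=36.6180 → 36.7221 [stop]  node(7,3) S=82.2303 payoff=16.9797 vs cont=18.8069 → 18.8069 [wait]  node(7,4) S=108.2101 payoff=0.0000 vs cont=4.7677 → 4.7677 [wait]  node(7,5) S=142.3980 payoff=0.0000 vs cont=0.0000 → 0.0000 [wait]  node(7,6) S=187.3872 payoff=0.0000 vs cont=0.0000 → 0.0000 [wait]  node(7,7) S=246.5902 payoff=0.0000 vs cont=0.0000 → 0.0000 [wait]  ⇒ S*(7)=62.4879
t_6: node(6,0) S=41.3944 payoff=57.8156 vs cont=57.7114 → 57.8156 [stop]  node(6,1) S=54.4726 payoff=44.7374 vs cont=44.6333 → 44.7374 [stop]  node(6,2) S=71.6826 payoff=27.5274 vs cont=28.2803 → 28.2803 [wait]  node(6,3) S=94.3300 payoff=4.8800 vs cont=12.2020 → 12.2020 [wait]  node(6,4) S=124.1326 payoff=0.0000 vs cont=2.5264 → 2.5264 [wait]  node(6,5) S=163.3510 payoff=0.0000 vs cont=0.0000 → 0.0000 [wait]  node(6,6) S=214.9601 payoff=0.0000 vs cont=0.0000 → 0.0000 [wait]  ⇒ S*(6)=54.4726
t_5: node(5,0) S=47.4854 payoff=51.7246 vs cont=51.6205 → 51.7246 [stop]  node(5,1) S=62.4879 payoff=36.7221 vs cont=36.9712 → 36.9712 [wait]  node(5,2) S=82.2303 payoff=16.9797 vs cont=20.7090 → 20.7090 [wait]  node(5,3) S=108.2101 payoff=0.0000 vs cont=7.6508 → 7.6508 [wait]  node(5,4) S=142.3980 payoff=0.0000 vs cont=1.3387 → 1.3387 [wait]  node(5,5) S=187.3872 payoff=0.0000 vs cont=0.0000 → 0.0000 [wait]  ⇒ S*(5)=47.4854
t_4: node(4,0) S=54.4726 payoff=44.7374 vs cont=44.7501 → 44.7501 [wait]  node(4,1) S=71.6826 payoff=27.5274 vs cont=29.3045 → 29.3045 [wait]  node(4,2) S=94.3300 payoff=4.8800 vs cont=14.5622 → 14.5622 [wait]  node(4,3) S=124.1326 payoff=0.0000 vs cont=4.6820 → 4.6820 [wait]  node(4,4) S=163.3510 payoff=0.0000 vs cont=0.7094 → 0.7094 [wait]  ⇒ S*(4)=-
t_3: node(3,0) S=62.4879 payoff=36.7221 vs cont=37.4583 → 37.4583 [wait]  node(3,1) S=82.2303 payoff=16.9797 vs cont=22.3587 → 22.3587 [wait]  node(3,2) S=108.2101 payoff=0.0000 vs cont=9.9125 → 9.9125 [wait]  node(3,3) S=142.3980 payoff=0.0000 vs cont=2.8137 → 2.8137 [wait]  ⇒ S*(3)=-
t_2: node(2,0) S=71.6826 payoff=27.5274 vs cont=30.3364 → 30.3364 [wait]  node(2,1) S=94.3300 payoff=4.8800 vs cont=16.4973 → 16.4973 [wait]  node(2,2) S=124.1326 payoff=0.0000 vs cont=6.5724 → 6.5724 [wait]  ⇒ S*(2)=-
t_1: node(1,0) S=82.2303 payoff=16.9797 vs cont=23.8132 → 23.8132 [wait]  node(1,1) S=108.2101 payoff=0.0000 vs cont=11.8246 → 11.8246 [wait]  ⇒ S*(1)=-
t_0: node(0,0) S=94.3300 payoff=4.8800 vs cont=18.1649 → 18.1649 [wait]  ⇒ S*(0)=-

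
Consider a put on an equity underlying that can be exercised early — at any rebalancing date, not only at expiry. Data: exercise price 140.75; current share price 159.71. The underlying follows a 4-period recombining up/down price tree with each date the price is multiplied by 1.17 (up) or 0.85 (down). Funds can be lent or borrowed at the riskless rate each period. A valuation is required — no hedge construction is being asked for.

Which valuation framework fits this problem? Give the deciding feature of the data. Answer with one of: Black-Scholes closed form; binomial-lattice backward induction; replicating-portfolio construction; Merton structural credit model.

framework: binomial-lattice backward induction

Key observation: the put (strike 140.75 on spot 159.71) is American-style on a 4-step discrete price model, so the early-exercise decision at every node requires stepwise backward valuation — a closed form cannot price the exercise right.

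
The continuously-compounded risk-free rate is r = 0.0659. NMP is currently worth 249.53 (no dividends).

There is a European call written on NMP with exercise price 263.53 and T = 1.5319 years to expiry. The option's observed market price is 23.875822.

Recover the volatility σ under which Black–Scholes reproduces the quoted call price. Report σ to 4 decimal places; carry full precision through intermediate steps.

sigma = 0.1468

At σ = 0.1468 the Black–Scholes value reproduces the quote:
σ√T = 0.1468·√1.5319 = 0.181694
d₁ = (ln(S/K) + (r+σ²/2)T) / (σ√T) = (ln(249.53/263.53) + (0.0659+0.1468²/2)·1.5319) / 0.181694 = (-0.054588 + 0.117459) / 0.181694 = 0.346024
d₂ = d₁ − σ√T = 0.346024 − 0.181694 = 0.164330
e^{−rT} = 0.903976
N(d₁) = 0.635338,  N(d₂) = 0.565264
V = S·N(d₁) − K·e^{−rT}·N(d₂) = 158.535790 − 134.659968 = 23.875822 (the observed quote) — the price is monotone increasing in volatility, hence this σ is the only solution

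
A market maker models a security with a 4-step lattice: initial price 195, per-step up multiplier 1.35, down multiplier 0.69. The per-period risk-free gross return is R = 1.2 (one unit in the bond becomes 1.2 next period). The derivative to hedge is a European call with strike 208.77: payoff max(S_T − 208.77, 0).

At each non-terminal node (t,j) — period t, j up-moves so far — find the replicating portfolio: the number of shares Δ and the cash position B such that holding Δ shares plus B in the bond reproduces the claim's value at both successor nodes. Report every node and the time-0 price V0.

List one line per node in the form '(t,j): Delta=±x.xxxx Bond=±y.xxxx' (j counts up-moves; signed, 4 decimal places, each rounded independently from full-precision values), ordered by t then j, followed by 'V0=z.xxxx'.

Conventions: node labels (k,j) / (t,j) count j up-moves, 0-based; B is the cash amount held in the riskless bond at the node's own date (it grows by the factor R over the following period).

Under the risk-neutral measure, an up-move has probability p* = (R−d)/(u−d) = 0.7727 and values discount at R = 1.2.
Terminal payoffs: V(4,0)=0.0000, V(4,1)=0.0000, V(4,2)=0.0000, V(4,3)=122.2735, V(4,4)=438.9237
(3,0): S=64.0593. Δ = (V_up−V_dn)/(S_up−S_dn) = (0.0000−0.0000)/(86.4800−44.2009) = 0.0000. V = [p*·0.0000 + (1−p*)·0.0000]/1.2 = 0.0000. B = V − Δ·S = 0.0000.
(3,1): S=125.3333. Δ = (V_up−V_dn)/(S_up−S_dn) = (0.0000−0.0000)/(169.2000−86.4800) = 0.0000. V = [p*·0.0000 + (1−p*)·0.0000]/1.2 = 0.0000. B = V − Δ·S = 0.0000.
(3,2): S=245.2174. Δ = (V_up−V_dn)/(S_up−S_dn) = (122.2735−0.0000)/(331.0435−169.2000) = 0.7555. V = [p*·122.2735 + (1−p*)·0.0000]/1.2 = 78.7367. B = V − Δ·S = -106.5261.
(3,3): S=479.7731. Δ = (V_up−V_dn)/(S_up−S_dn) = (438.9237−122.2735)/(647.6937−331.0435) = 1.0000. V = [p*·438.9237 + (1−p*)·122.2735]/1.2 = 305.7981. B = V − Δ·S = -173.9750.
(2,0): S=92.8395. Δ = (V_up−V_dn)/(S_up−S_dn) = (0.0000−0.0000)/(125.3333−64.0593) = 0.0000. V = [p*·0.0000 + (1−p*)·0.0000]/1.2 = 0.0000. B = V − Δ·S = 0.0000.
(2,1): S=181.6425. Δ = (V_up−V_dn)/(S_up−S_dn) = (78.7367−0.0000)/(245.2174−125.3333) = 0.6568. V = [p*·78.7367 + (1−p*)·0.0000]/1.2 = 50.7017. B = V − Δ·S = -68.5964.
(2,2): S=355.3875. Δ = (V_up−V_dn)/(S_up−S_dn) = (305.7981−78.7367)/(479.7731−245.2174) = 0.9680. V = [p*·305.7981 + (1−p*)·78.7367]/1.2 = 211.8277. B = V − Δ·S = -132.2048.
(1,0): S=134.5500. Δ = (V_up−V_dn)/(S_up−S_dn) = (50.7017−0.0000)/(181.6425−92.8395) = 0.5709. V = [p*·50.7017 + (1−p*)·0.0000]/1.2 = 32.6488. B = V − Δ·S = -44.1719.
(1,1): S=263.2500. Δ = (V_up−V_dn)/(S_up−S_dn) = (211.8277−50.7017)/(355.3875−181.6425) = 0.9274. V = [p*·211.8277 + (1−p*)·50.7017]/1.2 = 146.0068. B = V − Δ·S = -98.1236.
(0,0): S=195.0000. Δ = (V_up−V_dn)/(S_up−S_dn) = (146.0068−32.6488)/(263.2500−134.5500) = 0.8808. V = [p*·146.0068 + (1−p*)·32.6488]/1.2 = 100.2030. B = V − Δ·S = -71.5515.
As a check, the time-0 holding Δ(0,0)·S0 + B(0,0) comes to 100.2030 — exactly V0.

(0,0): Delta=0.8808 Bond=-71.5515
(1,0): Delta=0.5709 Bond=-44.1719
(1,1): Delta=0.9274 Bond=-98.1236
(2,0): Delta=0.0000 Bond=0.0000
(2,1): Delta=0.6568 Bond=-68.5964
(2,2): Delta=0.9680 Bond=-132.2048
(3,0): Delta=0.0000 Bond=0.0000
(3,1): Delta=0.0000 Bond=0.0000
(3,2): Delta=0.7555 Bond=-106.5261
(3,3): Delta=1.0000 Bond=-173.9750
V0=100.2030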